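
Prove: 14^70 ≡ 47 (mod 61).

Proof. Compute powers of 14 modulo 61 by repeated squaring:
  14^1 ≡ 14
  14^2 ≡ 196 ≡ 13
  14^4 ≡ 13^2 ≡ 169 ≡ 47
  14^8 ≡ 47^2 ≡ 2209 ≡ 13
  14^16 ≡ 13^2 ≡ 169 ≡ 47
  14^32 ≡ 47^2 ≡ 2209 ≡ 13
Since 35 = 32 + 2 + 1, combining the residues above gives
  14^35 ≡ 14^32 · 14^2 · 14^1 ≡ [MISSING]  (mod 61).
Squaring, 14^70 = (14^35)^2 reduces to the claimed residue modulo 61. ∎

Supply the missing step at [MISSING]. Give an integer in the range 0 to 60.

48

14^32 · 14^2 · 14^1 ≡ 13 · 13 · 14 = 2366.
2366 mod 61 = 48, so 14^35 ≡ 48 (mod 61).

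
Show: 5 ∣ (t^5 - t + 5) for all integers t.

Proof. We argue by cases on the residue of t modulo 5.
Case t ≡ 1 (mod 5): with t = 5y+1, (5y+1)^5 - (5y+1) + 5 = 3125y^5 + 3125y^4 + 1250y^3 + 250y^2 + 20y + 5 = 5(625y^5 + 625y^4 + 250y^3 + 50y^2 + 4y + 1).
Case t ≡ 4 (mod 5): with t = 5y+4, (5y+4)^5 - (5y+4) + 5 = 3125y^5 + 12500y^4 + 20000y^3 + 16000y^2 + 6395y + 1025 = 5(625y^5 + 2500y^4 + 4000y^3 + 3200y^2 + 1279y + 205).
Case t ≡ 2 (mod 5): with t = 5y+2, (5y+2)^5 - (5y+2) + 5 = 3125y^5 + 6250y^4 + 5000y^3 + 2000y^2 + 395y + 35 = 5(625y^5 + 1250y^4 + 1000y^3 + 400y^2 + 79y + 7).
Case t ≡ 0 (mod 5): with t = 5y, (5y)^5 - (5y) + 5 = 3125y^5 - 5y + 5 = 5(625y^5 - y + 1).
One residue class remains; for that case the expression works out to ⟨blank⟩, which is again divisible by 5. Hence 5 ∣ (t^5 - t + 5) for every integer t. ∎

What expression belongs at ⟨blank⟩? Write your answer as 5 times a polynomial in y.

Only t ≡ 3 (mod 5) is unaccounted for. Put t = 5y+3:
(5y+3)^5 - (5y+3) + 5 expands to 3125y^5 + 9375y^4 + 11250y^3 + 6750y^2 + 2020y + 245,
and factoring out 5 leaves 5(625y^5 + 1875y^4 + 2250y^3 + 1350y^2 + 404y + 49).

5(625y^5 + 1875y^4 + 2250y^3 + 1350y^2 + 404y + 49)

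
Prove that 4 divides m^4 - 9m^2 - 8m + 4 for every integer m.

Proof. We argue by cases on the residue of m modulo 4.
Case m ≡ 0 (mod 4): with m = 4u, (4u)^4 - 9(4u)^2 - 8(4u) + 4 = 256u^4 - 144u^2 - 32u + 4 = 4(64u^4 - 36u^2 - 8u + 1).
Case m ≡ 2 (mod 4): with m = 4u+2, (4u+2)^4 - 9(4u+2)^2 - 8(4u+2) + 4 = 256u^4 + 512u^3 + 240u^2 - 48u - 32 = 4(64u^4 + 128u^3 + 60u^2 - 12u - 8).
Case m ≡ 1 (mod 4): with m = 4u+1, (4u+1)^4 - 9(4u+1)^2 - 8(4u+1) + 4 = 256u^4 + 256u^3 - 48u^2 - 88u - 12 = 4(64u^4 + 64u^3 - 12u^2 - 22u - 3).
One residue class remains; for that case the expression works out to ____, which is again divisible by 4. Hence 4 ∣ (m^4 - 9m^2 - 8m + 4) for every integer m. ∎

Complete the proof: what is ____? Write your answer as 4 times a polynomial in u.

4(64u^4 + 192u^3 + 180u^2 + 46u - 5)

Only m ≡ 3 (mod 4) is unaccounted for. Put m = 4u+3:
(4u+3)^4 - 9(4u+3)^2 - 8(4u+3) + 4 expands to 256u^4 + 768u^3 + 720u^2 + 184u - 20,
and factoring out 4 leaves 4(64u^4 + 192u^3 + 180u^2 + 46u - 5).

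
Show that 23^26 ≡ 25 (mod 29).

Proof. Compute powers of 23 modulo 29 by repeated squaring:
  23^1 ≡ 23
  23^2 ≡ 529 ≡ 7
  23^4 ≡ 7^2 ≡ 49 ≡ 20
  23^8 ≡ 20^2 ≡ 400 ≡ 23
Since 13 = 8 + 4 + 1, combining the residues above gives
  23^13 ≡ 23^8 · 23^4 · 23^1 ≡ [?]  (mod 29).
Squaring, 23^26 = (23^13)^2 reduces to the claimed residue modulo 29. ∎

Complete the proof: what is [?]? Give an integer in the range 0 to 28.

23^8 · 23^4 · 23^1 ≡ 23 · 20 · 23 = 10580.
10580 mod 29 = 24, so 23^13 ≡ 24 (mod 29).

24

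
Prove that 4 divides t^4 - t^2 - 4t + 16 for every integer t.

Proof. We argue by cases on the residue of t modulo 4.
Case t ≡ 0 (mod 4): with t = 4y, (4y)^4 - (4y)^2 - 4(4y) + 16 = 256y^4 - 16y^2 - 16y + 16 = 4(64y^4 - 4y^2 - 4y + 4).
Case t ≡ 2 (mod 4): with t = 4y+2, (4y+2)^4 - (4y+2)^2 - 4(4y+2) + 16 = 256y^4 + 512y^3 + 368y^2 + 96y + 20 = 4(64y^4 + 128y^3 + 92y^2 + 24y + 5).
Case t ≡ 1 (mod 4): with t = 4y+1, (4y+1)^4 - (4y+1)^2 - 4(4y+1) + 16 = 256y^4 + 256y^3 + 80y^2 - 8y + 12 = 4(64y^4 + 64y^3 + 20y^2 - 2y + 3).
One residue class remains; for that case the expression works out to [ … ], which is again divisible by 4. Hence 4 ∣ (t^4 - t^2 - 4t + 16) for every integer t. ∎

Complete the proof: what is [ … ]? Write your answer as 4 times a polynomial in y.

4(64y^4 + 192y^3 + 212y^2 + 98y + 19)

Only t ≡ 3 (mod 4) is unaccounted for. Put t = 4y+3:
(4y+3)^4 - (4y+3)^2 - 4(4y+3) + 16 expands to 256y^4 + 768y^3 + 848y^2 + 392y + 76,
and factoring out 4 leaves 4(64y^4 + 192y^3 + 212y^2 + 98y + 19).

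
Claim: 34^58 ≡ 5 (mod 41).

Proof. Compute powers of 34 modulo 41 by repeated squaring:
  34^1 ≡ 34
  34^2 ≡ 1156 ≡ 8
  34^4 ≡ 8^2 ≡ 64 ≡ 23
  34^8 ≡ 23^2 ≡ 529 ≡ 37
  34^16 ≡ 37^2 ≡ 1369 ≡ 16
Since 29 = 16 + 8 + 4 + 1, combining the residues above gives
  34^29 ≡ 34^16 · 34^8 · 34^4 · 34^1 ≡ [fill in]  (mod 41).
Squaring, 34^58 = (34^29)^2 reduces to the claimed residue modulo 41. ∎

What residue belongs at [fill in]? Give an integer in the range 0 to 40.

34^16 · 34^8 · 34^4 · 34^1 ≡ 16 · 37 · 23 · 34 = 462944.
462944 mod 41 = 13, so 34^29 ≡ 13 (mod 41).

13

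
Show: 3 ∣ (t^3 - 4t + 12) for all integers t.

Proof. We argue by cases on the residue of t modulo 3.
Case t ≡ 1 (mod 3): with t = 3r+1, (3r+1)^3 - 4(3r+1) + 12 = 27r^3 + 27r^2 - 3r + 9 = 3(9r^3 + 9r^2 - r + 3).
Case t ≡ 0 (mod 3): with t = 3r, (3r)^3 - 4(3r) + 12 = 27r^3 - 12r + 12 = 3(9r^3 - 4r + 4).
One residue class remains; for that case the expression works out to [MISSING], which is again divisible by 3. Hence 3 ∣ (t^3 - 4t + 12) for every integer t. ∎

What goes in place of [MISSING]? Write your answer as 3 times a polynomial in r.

3(9r^3 + 18r^2 + 8r + 4)

Only t ≡ 2 (mod 3) is unaccounted for. Put t = 3r+2:
(3r+2)^3 - 4(3r+2) + 12 expands to 27r^3 + 54r^2 + 24r + 12,
and factoring out 3 leaves 3(9r^3 + 18r^2 + 8r + 4).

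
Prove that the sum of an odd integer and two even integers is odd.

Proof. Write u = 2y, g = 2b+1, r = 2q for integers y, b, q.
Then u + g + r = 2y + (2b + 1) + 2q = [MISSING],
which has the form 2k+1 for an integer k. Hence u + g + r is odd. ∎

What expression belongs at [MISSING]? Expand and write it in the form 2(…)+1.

2(b + q + y) + 1

2y + (2b + 1) + 2q = 2b + 2q + 2y + 1
= 2(b + q + y) + 1.
Since b + q + y is an integer, the sum is of the form 2k+1 for an integer k.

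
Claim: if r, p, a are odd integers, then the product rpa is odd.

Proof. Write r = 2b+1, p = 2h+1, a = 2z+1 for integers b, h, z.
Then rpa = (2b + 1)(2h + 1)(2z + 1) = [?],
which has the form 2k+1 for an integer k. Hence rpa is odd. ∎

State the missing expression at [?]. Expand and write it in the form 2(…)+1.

(2b + 1)(2h + 1)(2z + 1) = 8bhz + 4bh + 4bz + 2b + 4hz + 2h + 2z + 1
= 2(4bhz + 2bh + 2bz + b + 2hz + h + z) + 1.
Since 4bhz + 2bh + 2bz + b + 2hz + h + z is an integer, the product is of the form 2k+1 for an integer k.

2(4bhz + 2bh + 2bz + b + 2hz + h + z) + 1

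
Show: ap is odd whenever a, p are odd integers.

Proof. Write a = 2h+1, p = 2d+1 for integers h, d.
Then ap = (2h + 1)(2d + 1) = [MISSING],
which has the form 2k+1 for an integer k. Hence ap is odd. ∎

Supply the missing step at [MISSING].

2(2dh + d + h) + 1

(2h + 1)(2d + 1) = 4dh + 2d + 2h + 1
= 2(2dh + d + h) + 1.
Since 2dh + d + h is an integer, the product is of the form 2k+1 for an integer k.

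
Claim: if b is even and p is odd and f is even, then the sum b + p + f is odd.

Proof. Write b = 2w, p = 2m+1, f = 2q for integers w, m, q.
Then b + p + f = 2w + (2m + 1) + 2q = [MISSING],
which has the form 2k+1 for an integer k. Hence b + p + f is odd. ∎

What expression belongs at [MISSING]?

Expanding: 2w + (2m + 1) + 2q = 2m + 2q + 2w + 1.
Every term except the constant is even, so this is 2(m + q + w) + 1,
and m + q + w ∈ ℤ gives the required form.

2(m + q + w) + 1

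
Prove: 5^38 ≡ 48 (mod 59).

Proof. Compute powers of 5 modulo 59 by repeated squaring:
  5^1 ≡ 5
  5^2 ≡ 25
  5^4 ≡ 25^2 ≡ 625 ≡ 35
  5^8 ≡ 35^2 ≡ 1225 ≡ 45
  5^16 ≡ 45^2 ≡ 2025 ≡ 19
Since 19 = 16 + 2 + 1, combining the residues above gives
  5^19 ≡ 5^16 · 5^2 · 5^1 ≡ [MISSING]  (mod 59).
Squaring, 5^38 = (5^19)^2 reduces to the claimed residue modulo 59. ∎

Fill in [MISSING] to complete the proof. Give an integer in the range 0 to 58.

Multiply the listed residues: 19 · 25 · 5 = 475 → 2375.
Reducing modulo 59: 2375 = 40·59 + 15, so 5^19 ≡ 15.

15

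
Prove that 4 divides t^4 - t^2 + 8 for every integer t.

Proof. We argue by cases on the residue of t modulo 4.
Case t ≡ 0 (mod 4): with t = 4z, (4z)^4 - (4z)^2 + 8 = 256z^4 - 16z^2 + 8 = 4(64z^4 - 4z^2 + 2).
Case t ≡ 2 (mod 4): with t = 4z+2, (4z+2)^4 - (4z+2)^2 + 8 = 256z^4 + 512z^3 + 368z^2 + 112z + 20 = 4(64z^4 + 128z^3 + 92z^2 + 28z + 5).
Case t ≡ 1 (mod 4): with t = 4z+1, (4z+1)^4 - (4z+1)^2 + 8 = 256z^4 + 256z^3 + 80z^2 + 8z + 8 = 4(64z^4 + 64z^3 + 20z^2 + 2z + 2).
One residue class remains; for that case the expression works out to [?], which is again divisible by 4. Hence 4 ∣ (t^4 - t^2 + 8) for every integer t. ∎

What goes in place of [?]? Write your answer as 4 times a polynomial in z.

4(64z^4 + 192z^3 + 212z^2 + 102z + 20)

Only t ≡ 3 (mod 4) is unaccounted for. Put t = 4z+3:
(4z+3)^4 - (4z+3)^2 + 8 expands to 256z^4 + 768z^3 + 848z^2 + 408z + 80,
and factoring out 4 leaves 4(64z^4 + 192z^3 + 212z^2 + 102z + 20).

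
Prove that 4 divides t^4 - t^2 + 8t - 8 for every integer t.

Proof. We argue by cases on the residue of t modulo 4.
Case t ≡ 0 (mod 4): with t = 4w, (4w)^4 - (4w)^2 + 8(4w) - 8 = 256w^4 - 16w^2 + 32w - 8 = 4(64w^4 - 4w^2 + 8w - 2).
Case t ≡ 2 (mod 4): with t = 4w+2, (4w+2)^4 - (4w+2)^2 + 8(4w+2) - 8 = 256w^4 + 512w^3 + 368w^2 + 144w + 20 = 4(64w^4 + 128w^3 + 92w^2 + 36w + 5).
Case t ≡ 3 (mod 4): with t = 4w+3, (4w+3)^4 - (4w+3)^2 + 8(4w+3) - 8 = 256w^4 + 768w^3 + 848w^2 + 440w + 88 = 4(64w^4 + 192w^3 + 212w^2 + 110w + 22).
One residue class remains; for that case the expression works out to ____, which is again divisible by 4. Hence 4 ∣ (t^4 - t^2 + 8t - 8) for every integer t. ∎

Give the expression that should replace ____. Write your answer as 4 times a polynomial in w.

Only t ≡ 1 (mod 4) is unaccounted for. Put t = 4w+1:
(4w+1)^4 - (4w+1)^2 + 8(4w+1) - 8 expands to 256w^4 + 256w^3 + 80w^2 + 40w,
and factoring out 4 leaves 4(64w^4 + 64w^3 + 20w^2 + 10w).

4(64w^4 + 64w^3 + 20w^2 + 10w)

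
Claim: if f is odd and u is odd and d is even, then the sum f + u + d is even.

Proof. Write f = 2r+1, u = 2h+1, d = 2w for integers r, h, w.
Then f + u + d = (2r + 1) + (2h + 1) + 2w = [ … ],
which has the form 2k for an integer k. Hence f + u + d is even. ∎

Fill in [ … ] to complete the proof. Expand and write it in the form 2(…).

2(h + r + w + 1)

Expanding: (2r + 1) + (2h + 1) + 2w = 2h + 2r + 2w + 2.
Every term is even; pulling out the factor of 2 gives 2(h + r + w + 1).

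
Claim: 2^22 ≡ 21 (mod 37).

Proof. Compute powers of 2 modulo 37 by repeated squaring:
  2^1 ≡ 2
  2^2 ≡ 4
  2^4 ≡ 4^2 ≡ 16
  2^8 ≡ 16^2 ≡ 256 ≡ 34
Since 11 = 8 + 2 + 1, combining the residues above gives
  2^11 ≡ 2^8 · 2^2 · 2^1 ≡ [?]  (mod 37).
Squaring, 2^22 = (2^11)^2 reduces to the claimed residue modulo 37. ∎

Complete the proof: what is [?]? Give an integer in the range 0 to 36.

2^8 · 2^2 · 2^1 ≡ 34 · 4 · 2 = 272.
272 mod 37 = 13, so 2^11 ≡ 13 (mod 37).

13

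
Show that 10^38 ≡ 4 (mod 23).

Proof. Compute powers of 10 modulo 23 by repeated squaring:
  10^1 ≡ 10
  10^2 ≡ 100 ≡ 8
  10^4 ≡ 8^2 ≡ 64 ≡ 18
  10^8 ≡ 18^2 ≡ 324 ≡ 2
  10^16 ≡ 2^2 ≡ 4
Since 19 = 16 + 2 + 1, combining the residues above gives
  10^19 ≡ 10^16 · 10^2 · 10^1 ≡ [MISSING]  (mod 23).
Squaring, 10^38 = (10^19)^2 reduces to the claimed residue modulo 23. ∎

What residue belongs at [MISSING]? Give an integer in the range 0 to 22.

21

Multiply the listed residues: 4 · 8 · 10 = 32 → 320.
Reducing modulo 23: 320 = 13·23 + 21, so 10^19 ≡ 21.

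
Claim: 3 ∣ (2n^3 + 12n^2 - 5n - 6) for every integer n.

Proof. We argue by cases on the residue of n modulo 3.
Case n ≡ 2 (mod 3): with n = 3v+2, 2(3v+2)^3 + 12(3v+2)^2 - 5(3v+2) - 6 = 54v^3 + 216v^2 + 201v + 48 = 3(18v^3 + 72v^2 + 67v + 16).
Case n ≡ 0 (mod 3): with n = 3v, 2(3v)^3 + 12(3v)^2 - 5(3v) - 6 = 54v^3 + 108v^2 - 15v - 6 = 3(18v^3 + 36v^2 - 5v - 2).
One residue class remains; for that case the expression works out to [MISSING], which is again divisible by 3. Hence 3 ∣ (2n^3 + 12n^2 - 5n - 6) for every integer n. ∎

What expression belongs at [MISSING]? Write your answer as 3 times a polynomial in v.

Only n ≡ 1 (mod 3) is unaccounted for. Put n = 3v+1:
2(3v+1)^3 + 12(3v+1)^2 - 5(3v+1) - 6 expands to 54v^3 + 162v^2 + 75v + 3,
and factoring out 3 leaves 3(18v^3 + 54v^2 + 25v + 1).

3(18v^3 + 54v^2 + 25v + 1)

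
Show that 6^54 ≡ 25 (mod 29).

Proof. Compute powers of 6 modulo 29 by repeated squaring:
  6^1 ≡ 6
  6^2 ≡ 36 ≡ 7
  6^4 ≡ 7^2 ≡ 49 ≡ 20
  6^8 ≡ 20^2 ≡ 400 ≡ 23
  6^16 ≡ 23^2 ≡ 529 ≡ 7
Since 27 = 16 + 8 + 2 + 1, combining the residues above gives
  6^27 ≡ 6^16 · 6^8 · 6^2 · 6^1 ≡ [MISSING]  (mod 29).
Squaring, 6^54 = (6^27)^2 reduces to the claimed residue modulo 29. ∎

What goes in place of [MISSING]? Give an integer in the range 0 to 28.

5

Multiply the listed residues: 7 · 23 · 7 · 6 = 161 → 1127 → 6762.
Reducing modulo 29: 6762 = 233·29 + 5, so 6^27 ≡ 5.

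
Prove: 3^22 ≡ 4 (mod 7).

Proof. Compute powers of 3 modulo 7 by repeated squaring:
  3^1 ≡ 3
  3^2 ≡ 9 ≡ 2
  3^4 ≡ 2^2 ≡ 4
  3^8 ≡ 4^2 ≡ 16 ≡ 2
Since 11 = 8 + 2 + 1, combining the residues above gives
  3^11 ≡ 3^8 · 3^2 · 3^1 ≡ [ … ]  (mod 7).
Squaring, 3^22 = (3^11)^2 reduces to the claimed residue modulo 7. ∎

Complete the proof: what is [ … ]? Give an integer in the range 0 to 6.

5

Multiply the listed residues: 2 · 2 · 3 = 4 → 12.
Reducing modulo 7: 12 = 1·7 + 5, so 3^11 ≡ 5.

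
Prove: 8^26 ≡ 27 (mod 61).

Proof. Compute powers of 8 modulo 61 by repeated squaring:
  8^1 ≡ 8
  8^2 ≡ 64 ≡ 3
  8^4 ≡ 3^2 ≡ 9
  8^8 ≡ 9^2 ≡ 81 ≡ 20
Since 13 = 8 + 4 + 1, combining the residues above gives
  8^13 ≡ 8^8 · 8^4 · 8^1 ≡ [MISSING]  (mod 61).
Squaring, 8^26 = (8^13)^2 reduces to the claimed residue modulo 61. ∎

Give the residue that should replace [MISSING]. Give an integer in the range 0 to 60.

8^8 · 8^4 · 8^1 ≡ 20 · 9 · 8 = 1440.
1440 mod 61 = 37, so 8^13 ≡ 37 (mod 61).

37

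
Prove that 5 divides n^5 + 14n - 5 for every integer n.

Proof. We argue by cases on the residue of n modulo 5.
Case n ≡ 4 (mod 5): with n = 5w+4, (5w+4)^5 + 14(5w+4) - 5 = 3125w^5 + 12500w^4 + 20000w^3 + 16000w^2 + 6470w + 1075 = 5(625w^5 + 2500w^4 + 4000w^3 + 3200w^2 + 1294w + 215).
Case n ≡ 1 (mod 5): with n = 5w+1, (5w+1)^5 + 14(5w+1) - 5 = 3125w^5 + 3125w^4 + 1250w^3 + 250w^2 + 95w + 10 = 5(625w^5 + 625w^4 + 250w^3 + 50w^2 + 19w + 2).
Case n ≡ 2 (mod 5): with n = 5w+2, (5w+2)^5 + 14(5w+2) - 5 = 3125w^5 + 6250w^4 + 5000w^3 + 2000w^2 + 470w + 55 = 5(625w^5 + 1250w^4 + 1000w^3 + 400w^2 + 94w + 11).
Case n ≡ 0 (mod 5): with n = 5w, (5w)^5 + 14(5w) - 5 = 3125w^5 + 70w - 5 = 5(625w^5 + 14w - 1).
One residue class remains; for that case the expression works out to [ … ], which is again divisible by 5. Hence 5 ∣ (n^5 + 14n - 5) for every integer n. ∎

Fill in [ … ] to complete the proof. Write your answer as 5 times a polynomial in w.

Only n ≡ 3 (mod 5) is unaccounted for. Put n = 5w+3:
(5w+3)^5 + 14(5w+3) - 5 expands to 3125w^5 + 9375w^4 + 11250w^3 + 6750w^2 + 2095w + 280,
and factoring out 5 leaves 5(625w^5 + 1875w^4 + 2250w^3 + 1350w^2 + 419w + 56).

5(625w^5 + 1875w^4 + 2250w^3 + 1350w^2 + 419w + 56)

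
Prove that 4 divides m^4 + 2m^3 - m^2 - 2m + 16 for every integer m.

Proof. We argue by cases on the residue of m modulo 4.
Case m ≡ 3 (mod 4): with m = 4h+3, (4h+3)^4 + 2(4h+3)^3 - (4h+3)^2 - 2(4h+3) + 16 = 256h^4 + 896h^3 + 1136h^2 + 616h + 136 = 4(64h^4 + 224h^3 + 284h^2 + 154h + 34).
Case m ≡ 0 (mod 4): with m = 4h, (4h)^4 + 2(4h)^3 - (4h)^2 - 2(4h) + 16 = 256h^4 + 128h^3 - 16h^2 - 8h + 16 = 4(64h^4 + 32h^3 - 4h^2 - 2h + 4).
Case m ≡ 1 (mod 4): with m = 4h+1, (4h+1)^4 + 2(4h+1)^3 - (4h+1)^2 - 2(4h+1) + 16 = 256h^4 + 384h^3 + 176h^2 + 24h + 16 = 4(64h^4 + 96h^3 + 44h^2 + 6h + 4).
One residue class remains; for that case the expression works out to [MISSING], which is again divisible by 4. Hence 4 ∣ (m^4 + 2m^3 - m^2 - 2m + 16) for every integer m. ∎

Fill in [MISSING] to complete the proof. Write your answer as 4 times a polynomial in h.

The residues treated are {3, 0, 1}, so the missing case is m ≡ 2 (mod 4); write m = 4h+2.
Then (4h+2)^4 + 2(4h+2)^3 - (4h+2)^2 - 2(4h+2) + 16 = 256h^4 + 640h^3 + 560h^2 + 200h + 40 = 4(64h^4 + 160h^3 + 140h^2 + 50h + 10).

4(64h^4 + 160h^3 + 140h^2 + 50h + 10)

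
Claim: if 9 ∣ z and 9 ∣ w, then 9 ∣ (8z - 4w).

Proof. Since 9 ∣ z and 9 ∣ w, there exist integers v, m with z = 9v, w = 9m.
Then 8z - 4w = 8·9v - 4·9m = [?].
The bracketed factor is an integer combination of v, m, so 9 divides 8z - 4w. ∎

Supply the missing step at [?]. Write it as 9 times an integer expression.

Pull the common 9 out of every term: 8·9v - 4·9m = 9(-4m + 8v).
-4m + 8v is an integer, which exhibits the divisibility.

9(-4m + 8v)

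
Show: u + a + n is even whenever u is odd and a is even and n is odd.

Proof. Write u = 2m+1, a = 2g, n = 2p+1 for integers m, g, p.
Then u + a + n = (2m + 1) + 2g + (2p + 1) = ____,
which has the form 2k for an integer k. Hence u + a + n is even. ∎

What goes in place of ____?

2(g + m + p + 1)

Expanding: (2m + 1) + 2g + (2p + 1) = 2g + 2m + 2p + 2.
Every term is even; pulling out the factor of 2 gives 2(g + m + p + 1).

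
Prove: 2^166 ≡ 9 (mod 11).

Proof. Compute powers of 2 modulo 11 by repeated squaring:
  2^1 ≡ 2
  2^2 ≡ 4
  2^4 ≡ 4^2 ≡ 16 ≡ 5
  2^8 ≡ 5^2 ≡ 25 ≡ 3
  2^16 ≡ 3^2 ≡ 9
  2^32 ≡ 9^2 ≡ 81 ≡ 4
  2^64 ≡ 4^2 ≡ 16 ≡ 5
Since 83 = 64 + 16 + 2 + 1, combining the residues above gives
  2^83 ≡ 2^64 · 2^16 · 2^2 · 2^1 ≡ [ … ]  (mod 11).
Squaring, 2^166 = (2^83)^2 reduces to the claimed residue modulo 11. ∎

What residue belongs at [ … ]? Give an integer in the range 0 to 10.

Multiply the listed residues: 5 · 9 · 4 · 2 = 45 → 180 → 360.
Reducing modulo 11: 360 = 32·11 + 8, so 2^83 ≡ 8.

8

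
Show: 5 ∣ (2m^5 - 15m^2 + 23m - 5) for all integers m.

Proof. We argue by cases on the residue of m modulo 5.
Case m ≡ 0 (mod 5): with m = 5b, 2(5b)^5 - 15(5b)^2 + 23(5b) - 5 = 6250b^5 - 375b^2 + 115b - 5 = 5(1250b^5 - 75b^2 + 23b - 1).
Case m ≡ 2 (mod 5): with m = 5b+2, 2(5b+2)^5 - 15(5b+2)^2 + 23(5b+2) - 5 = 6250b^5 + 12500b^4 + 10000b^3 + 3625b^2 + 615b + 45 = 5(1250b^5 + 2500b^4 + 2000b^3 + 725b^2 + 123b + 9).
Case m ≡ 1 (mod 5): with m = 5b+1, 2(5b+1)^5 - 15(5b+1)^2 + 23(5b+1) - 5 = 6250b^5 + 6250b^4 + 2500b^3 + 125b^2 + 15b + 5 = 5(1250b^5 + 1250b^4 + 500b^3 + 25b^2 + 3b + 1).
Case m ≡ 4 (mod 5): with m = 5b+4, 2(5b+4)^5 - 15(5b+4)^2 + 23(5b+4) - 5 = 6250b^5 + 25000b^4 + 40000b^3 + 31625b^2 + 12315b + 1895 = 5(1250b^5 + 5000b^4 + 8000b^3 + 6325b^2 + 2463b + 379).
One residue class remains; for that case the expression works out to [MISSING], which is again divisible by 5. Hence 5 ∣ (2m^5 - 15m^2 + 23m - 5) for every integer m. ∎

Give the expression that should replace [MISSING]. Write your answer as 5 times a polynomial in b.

5(1250b^5 + 3750b^4 + 4500b^3 + 2625b^2 + 743b + 83)

The residues treated are {0, 2, 1, 4}, so the missing case is m ≡ 3 (mod 5); write m = 5b+3.
Then 2(5b+3)^5 - 15(5b+3)^2 + 23(5b+3) - 5 = 6250b^5 + 18750b^4 + 22500b^3 + 13125b^2 + 3715b + 415 = 5(1250b^5 + 3750b^4 + 4500b^3 + 2625b^2 + 743b + 83).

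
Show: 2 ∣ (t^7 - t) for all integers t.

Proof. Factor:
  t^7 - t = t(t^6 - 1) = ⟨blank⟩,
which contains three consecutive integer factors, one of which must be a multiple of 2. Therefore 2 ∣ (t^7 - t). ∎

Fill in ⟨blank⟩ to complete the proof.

t^6 - 1 = (t^2 - 1)(t^4 + t^2 + 1), and t^2 - 1 = (t-1)(t+1).
So t(t^6 - 1) = (t - 1)t(t + 1)(t^4 + t^2 + 1).

(t - 1)t(t + 1)(t^4 + t^2 + 1)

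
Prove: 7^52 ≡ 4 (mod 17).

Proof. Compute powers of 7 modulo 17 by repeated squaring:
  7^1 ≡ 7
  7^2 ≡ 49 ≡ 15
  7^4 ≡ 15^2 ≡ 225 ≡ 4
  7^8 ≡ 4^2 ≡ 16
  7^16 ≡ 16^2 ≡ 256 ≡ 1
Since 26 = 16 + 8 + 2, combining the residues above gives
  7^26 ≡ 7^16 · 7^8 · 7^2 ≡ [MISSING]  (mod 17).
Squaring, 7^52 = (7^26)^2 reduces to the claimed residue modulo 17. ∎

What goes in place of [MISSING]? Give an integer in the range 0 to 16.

2

7^16 · 7^8 · 7^2 ≡ 1 · 16 · 15 = 240.
240 mod 17 = 2, so 7^26 ≡ 2 (mod 17).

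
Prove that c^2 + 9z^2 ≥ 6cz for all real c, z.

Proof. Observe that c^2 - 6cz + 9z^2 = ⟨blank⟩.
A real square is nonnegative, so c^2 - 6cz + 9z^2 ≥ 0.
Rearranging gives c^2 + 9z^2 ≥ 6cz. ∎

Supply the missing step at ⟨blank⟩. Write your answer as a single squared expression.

(c - 3z)^2

c^2 - 6cz + 9z^2 is a perfect-square trinomial: the outer terms are (c)^2 and (3z)^2, and the cross term is -2·c·3z.
So c^2 - 6cz + 9z^2 = (c - 3z)^2 ≥ 0.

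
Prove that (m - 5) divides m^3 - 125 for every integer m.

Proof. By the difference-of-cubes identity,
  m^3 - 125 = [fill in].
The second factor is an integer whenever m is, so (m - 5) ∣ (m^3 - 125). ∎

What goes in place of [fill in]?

Polynomial division of m^3 - 125 by m - 5 leaves remainder 0 and quotient m^2 + 5m + 25.
Hence m^3 - 125 = (m - 5)(m^2 + 5m + 25).

(m - 5)(m^2 + 5m + 25)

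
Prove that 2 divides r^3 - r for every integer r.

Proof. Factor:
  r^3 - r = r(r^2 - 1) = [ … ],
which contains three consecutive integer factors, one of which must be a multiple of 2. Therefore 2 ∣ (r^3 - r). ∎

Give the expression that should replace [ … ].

(r - 1)r(r + 1)

r(r^2 - 1) = r(r - 1)(r + 1) = (r - 1)r(r + 1).
These three factors are consecutive integers, so their product is divisible by 2.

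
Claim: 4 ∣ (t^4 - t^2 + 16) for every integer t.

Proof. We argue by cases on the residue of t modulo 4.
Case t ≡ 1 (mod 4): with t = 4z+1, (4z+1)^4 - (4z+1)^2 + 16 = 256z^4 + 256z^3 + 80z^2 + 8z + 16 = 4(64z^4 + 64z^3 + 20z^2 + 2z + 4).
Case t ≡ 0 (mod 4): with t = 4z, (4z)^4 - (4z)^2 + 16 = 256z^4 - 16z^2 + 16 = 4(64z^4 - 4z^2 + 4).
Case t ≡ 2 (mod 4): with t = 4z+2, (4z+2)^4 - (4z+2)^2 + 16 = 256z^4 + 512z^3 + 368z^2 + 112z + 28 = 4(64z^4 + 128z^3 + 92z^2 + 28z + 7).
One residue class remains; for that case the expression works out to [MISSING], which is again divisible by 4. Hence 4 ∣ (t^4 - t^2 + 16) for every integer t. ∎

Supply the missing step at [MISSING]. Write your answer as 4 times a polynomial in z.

4(64z^4 + 192z^3 + 212z^2 + 102z + 22)

Only t ≡ 3 (mod 4) is unaccounted for. Put t = 4z+3:
(4z+3)^4 - (4z+3)^2 + 16 expands to 256z^4 + 768z^3 + 848z^2 + 408z + 88,
and factoring out 4 leaves 4(64z^4 + 192z^3 + 212z^2 + 102z + 22).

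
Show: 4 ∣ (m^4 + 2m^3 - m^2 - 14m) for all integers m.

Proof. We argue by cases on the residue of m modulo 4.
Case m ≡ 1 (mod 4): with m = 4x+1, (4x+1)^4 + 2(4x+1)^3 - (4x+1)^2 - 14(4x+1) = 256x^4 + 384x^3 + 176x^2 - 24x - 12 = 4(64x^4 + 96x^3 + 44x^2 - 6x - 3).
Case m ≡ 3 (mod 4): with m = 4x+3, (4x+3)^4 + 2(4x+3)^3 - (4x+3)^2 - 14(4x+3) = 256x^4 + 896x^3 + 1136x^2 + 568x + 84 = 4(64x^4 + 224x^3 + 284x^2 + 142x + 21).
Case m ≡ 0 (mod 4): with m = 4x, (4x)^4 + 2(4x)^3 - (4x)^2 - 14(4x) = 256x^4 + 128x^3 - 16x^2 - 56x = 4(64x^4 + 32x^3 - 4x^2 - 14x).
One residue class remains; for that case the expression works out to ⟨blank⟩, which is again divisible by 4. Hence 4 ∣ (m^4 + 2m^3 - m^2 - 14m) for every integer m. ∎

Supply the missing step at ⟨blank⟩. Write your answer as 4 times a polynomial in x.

Only m ≡ 2 (mod 4) is unaccounted for. Put m = 4x+2:
(4x+2)^4 + 2(4x+2)^3 - (4x+2)^2 - 14(4x+2) expands to 256x^4 + 640x^3 + 560x^2 + 152x,
and factoring out 4 leaves 4(64x^4 + 160x^3 + 140x^2 + 38x).

4(64x^4 + 160x^3 + 140x^2 + 38x)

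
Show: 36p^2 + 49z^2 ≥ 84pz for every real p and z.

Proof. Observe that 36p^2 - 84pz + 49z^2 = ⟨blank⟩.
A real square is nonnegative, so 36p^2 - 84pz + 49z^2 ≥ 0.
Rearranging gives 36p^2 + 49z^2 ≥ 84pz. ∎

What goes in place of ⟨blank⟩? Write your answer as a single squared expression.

(6p - 7z)^2

36p^2 - 84pz + 49z^2 is a perfect-square trinomial: the outer terms are (6p)^2 and (7z)^2, and the cross term is -2·6p·7z.
So 36p^2 - 84pz + 49z^2 = (6p - 7z)^2 ≥ 0.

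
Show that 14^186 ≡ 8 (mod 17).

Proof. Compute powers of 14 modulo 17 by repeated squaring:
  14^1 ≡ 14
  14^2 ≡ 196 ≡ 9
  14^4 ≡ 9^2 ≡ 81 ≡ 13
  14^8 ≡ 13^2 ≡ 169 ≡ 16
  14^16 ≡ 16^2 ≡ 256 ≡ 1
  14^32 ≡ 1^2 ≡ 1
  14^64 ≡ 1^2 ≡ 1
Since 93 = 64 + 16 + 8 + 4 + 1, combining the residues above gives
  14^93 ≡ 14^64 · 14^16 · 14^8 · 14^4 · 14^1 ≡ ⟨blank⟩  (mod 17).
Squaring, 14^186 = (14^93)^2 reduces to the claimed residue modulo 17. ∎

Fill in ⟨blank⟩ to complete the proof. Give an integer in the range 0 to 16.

5

Multiply the listed residues: 1 · 1 · 16 · 13 · 14 = 1 → 16 → 208 → 2912.
Reducing modulo 17: 2912 = 171·17 + 5, so 14^93 ≡ 5.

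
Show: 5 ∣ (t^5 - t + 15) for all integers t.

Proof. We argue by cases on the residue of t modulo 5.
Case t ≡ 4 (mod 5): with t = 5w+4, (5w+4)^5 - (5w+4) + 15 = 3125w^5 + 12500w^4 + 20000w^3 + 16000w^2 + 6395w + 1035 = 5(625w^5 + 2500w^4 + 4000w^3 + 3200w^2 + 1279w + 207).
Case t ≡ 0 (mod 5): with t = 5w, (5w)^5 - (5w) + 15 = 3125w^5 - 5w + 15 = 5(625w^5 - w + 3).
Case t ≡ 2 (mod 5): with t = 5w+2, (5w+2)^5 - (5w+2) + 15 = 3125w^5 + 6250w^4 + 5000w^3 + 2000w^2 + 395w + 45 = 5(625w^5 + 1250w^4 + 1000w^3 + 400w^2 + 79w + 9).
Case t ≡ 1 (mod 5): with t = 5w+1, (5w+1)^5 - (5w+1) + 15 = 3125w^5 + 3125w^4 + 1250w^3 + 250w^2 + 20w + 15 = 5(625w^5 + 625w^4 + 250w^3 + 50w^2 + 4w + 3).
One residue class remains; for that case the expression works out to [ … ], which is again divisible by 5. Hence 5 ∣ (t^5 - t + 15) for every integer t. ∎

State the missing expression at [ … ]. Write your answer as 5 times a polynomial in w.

Only t ≡ 3 (mod 5) is unaccounted for. Put t = 5w+3:
(5w+3)^5 - (5w+3) + 15 expands to 3125w^5 + 9375w^4 + 11250w^3 + 6750w^2 + 2020w + 255,
and factoring out 5 leaves 5(625w^5 + 1875w^4 + 2250w^3 + 1350w^2 + 404w + 51).

5(625w^5 + 1875w^4 + 2250w^3 + 1350w^2 + 404w + 51)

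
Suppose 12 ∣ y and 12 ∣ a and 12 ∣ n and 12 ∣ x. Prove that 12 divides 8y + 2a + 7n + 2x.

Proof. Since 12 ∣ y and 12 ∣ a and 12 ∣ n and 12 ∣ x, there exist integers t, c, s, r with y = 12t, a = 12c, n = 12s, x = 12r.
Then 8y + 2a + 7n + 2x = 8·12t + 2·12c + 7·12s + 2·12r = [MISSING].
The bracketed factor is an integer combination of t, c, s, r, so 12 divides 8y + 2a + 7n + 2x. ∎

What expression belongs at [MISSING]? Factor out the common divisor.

Pull the common 12 out of every term: 8·12t + 2·12c + 7·12s + 2·12r = 12(2c + 2r + 7s + 8t).
2c + 2r + 7s + 8t is an integer, which exhibits the divisibility.

12(2c + 2r + 7s + 8t)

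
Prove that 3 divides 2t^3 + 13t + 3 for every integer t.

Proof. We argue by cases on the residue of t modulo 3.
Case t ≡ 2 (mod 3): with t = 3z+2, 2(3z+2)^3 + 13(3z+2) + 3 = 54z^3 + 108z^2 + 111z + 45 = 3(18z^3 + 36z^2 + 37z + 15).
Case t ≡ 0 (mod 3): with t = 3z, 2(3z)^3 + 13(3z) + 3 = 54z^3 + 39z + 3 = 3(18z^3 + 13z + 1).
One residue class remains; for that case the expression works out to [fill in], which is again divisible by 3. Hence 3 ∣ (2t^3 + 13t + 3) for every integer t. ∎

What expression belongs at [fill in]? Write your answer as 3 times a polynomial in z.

Only t ≡ 1 (mod 3) is unaccounted for. Put t = 3z+1:
2(3z+1)^3 + 13(3z+1) + 3 expands to 54z^3 + 54z^2 + 57z + 18,
and factoring out 3 leaves 3(18z^3 + 18z^2 + 19z + 6).

3(18z^3 + 18z^2 + 19z + 6)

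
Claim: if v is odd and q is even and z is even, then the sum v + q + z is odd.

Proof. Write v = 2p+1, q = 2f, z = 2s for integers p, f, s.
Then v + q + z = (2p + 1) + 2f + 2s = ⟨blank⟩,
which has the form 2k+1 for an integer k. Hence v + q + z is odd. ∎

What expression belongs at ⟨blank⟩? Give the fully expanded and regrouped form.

(2p + 1) + 2f + 2s = 2f + 2p + 2s + 1
= 2(f + p + s) + 1.
Since f + p + s is an integer, the sum is of the form 2k+1 for an integer k.

2(f + p + s) + 1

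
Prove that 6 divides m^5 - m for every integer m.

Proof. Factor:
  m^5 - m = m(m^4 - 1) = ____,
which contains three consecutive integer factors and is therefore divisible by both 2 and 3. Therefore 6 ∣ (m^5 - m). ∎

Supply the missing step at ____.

(m - 1)m(m + 1)(m^2 + 1)

m^4 - 1 = (m^2 - 1)(m^2 + 1), and m^2 - 1 = (m-1)(m+1).
So m(m^4 - 1) = (m - 1)m(m + 1)(m^2 + 1).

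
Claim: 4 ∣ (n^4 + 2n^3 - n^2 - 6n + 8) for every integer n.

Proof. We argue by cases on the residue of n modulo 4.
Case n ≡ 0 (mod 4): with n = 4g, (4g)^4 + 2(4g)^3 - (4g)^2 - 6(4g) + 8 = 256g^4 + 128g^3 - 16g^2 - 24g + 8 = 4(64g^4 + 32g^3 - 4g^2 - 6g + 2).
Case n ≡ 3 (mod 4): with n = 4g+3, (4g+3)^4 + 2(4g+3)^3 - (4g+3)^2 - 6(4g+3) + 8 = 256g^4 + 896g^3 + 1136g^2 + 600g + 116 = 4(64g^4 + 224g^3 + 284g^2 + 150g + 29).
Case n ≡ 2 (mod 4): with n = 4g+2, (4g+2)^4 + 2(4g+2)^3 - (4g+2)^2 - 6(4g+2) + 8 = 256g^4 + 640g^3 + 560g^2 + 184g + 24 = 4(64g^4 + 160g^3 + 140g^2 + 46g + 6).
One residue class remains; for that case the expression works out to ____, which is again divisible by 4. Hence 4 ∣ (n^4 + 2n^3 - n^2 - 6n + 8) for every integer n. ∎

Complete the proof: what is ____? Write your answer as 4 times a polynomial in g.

4(64g^4 + 96g^3 + 44g^2 + 2g + 1)

The residues treated are {0, 3, 2}, so the missing case is n ≡ 1 (mod 4); write n = 4g+1.
Then (4g+1)^4 + 2(4g+1)^3 - (4g+1)^2 - 6(4g+1) + 8 = 256g^4 + 384g^3 + 176g^2 + 8g + 4 = 4(64g^4 + 96g^3 + 44g^2 + 2g + 1).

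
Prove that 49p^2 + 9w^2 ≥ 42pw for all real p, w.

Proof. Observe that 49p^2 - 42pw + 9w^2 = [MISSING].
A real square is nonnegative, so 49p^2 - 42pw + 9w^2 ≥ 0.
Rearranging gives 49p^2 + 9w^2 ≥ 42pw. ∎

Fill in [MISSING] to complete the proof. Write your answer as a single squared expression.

(7p - 3w)^2

49p^2 - 42pw + 9w^2 is a perfect-square trinomial: the outer terms are (7p)^2 and (3w)^2, and the cross term is -2·7p·3w.
So 49p^2 - 42pw + 9w^2 = (7p - 3w)^2 ≥ 0.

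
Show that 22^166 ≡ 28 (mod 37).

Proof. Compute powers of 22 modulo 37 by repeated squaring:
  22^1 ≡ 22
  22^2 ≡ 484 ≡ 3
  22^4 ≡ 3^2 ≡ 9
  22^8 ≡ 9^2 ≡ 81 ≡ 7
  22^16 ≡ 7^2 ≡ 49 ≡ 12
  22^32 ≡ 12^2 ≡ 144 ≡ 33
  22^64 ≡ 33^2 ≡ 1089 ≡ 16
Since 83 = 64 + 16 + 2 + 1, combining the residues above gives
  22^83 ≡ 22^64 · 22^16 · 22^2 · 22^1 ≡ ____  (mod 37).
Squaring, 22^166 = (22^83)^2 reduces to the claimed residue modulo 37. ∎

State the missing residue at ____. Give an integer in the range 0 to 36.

18

22^64 · 22^16 · 22^2 · 22^1 ≡ 16 · 12 · 3 · 22 = 12672.
12672 mod 37 = 18, so 22^83 ≡ 18 (mod 37).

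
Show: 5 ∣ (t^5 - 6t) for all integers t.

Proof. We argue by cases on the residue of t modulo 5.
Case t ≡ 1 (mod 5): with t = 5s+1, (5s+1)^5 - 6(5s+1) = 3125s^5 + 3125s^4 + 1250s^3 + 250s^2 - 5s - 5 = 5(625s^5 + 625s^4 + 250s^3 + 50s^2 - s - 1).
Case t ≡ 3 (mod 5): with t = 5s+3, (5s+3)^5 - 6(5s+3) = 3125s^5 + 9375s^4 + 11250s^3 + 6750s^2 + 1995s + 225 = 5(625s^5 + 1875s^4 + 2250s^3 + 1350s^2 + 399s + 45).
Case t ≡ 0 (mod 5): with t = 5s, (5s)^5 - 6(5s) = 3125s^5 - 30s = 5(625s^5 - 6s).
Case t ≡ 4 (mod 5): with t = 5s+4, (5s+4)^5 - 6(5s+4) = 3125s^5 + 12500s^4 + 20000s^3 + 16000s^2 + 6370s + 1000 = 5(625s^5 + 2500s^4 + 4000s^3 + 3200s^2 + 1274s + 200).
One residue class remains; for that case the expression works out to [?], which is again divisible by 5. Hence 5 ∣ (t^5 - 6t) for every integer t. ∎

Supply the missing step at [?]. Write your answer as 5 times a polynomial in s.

Only t ≡ 2 (mod 5) is unaccounted for. Put t = 5s+2:
(5s+2)^5 - 6(5s+2) expands to 3125s^5 + 6250s^4 + 5000s^3 + 2000s^2 + 370s + 20,
and factoring out 5 leaves 5(625s^5 + 1250s^4 + 1000s^3 + 400s^2 + 74s + 4).

5(625s^5 + 1250s^4 + 1000s^3 + 400s^2 + 74s + 4)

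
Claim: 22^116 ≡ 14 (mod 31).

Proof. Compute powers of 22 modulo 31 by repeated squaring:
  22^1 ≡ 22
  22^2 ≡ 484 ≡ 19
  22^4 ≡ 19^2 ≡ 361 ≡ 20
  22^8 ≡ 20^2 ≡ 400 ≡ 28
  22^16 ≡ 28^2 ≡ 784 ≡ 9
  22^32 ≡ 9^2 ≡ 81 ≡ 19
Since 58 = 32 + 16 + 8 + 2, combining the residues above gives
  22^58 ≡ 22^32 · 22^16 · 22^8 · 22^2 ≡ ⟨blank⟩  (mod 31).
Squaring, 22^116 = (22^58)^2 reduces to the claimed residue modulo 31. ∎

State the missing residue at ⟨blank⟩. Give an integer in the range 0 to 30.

Multiply the listed residues: 19 · 9 · 28 · 19 = 171 → 4788 → 90972.
Reducing modulo 31: 90972 = 2934·31 + 18, so 22^58 ≡ 18.

18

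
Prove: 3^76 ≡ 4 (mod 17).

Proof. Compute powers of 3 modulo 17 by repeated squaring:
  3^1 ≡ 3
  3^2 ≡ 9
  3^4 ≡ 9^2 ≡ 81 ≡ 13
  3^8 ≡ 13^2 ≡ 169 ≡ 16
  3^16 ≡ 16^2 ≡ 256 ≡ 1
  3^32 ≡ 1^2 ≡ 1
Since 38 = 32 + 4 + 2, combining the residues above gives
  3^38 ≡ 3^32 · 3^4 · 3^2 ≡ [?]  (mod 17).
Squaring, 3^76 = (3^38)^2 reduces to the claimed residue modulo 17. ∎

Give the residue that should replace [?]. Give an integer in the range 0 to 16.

15

Multiply the listed residues: 1 · 13 · 9 = 13 → 117.
Reducing modulo 17: 117 = 6·17 + 15, so 3^38 ≡ 15.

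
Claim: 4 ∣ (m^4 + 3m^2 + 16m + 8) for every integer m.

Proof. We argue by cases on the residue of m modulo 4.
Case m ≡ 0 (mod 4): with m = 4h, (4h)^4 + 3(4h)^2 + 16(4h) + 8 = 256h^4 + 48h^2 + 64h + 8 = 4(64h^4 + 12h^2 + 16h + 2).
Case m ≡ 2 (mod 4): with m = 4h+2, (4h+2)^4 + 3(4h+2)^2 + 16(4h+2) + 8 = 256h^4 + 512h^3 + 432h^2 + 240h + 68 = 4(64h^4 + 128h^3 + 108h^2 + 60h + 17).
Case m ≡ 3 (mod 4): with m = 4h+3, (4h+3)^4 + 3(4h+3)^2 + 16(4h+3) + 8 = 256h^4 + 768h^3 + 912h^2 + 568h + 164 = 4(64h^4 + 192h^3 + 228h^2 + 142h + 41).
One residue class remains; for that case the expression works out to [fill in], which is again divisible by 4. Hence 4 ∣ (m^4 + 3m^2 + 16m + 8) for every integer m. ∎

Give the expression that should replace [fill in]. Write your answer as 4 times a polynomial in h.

Only m ≡ 1 (mod 4) is unaccounted for. Put m = 4h+1:
(4h+1)^4 + 3(4h+1)^2 + 16(4h+1) + 8 expands to 256h^4 + 256h^3 + 144h^2 + 104h + 28,
and factoring out 4 leaves 4(64h^4 + 64h^3 + 36h^2 + 26h + 7).

4(64h^4 + 64h^3 + 36h^2 + 26h + 7)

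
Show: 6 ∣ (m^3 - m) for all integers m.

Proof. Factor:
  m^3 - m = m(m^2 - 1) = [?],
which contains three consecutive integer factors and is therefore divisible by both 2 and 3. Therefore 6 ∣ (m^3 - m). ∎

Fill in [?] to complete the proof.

(m - 1)m(m + 1)

m(m^2 - 1) = m(m - 1)(m + 1) = (m - 1)m(m + 1).
These three factors are consecutive integers, so their product is divisible by 6.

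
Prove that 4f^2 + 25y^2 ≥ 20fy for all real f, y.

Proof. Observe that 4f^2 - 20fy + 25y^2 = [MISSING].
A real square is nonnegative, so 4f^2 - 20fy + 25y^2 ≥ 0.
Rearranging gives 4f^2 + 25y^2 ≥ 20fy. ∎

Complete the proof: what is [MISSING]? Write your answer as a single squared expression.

The leading and trailing coefficients are 2^2 and 5^2, and 20 = 2·2·5, so the trinomial is (2f - 5y)^2.
Hence 4f^2 - 20fy + 25y^2 ≥ 0.

(2f - 5y)^2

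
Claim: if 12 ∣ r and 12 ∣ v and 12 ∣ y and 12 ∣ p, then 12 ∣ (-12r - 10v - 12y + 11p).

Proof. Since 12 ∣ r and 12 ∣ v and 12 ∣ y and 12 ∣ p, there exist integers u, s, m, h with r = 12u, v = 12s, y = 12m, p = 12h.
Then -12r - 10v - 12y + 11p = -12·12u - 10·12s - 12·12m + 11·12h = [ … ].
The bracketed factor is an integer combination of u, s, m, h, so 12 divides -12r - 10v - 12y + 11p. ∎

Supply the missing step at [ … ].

Each term has a factor of 12: -12·12u - 10·12s - 12·12m + 11·12h = 12·(11h - 12m - 10s - 12u).
Since 11h - 12m - 10s - 12u is an integer, 12 ∣ (-12r - 10v - 12y + 11p).

12(11h - 12m - 10s - 12u)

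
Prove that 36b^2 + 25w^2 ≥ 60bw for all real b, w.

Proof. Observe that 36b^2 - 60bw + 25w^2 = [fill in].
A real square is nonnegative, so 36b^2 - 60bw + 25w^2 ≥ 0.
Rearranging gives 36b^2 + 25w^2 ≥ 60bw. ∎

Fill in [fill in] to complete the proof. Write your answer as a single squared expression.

The leading and trailing coefficients are 6^2 and 5^2, and 60 = 2·6·5, so the trinomial is (6b - 5w)^2.
Hence 36b^2 - 60bw + 25w^2 ≥ 0.

(6b - 5w)^2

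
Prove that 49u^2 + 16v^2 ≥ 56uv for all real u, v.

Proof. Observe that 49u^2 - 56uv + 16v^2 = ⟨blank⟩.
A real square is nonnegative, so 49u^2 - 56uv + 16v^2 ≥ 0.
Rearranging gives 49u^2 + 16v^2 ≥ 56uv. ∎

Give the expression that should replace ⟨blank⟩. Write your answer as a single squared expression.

The leading and trailing coefficients are 7^2 and 4^2, and 56 = 2·7·4, so the trinomial is (7u - 4v)^2.
Hence 49u^2 - 56uv + 16v^2 ≥ 0.

(7u - 4v)^2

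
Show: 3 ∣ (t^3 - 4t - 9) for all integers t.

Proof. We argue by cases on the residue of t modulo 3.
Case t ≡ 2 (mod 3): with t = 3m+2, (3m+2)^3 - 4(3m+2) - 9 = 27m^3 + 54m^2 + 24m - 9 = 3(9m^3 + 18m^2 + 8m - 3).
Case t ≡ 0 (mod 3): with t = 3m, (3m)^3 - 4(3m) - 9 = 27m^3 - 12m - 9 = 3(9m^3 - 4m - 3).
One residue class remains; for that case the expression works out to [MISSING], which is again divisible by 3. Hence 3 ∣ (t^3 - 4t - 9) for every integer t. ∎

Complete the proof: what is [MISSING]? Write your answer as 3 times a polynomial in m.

3(9m^3 + 9m^2 - m - 4)

The residues treated are {2, 0}, so the missing case is t ≡ 1 (mod 3); write t = 3m+1.
Then (3m+1)^3 - 4(3m+1) - 9 = 27m^3 + 27m^2 - 3m - 12 = 3(9m^3 + 9m^2 - m - 4).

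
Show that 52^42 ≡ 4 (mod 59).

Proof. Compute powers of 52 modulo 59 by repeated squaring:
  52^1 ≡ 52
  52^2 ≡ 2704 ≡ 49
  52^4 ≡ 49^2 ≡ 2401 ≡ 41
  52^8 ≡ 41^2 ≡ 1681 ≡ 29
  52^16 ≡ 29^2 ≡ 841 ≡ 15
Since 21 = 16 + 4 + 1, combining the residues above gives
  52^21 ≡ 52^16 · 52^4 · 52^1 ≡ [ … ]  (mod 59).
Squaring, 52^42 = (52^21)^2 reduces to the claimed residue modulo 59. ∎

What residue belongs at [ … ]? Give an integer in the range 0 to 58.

2

52^16 · 52^4 · 52^1 ≡ 15 · 41 · 52 = 31980.
31980 mod 59 = 2, so 52^21 ≡ 2 (mod 59).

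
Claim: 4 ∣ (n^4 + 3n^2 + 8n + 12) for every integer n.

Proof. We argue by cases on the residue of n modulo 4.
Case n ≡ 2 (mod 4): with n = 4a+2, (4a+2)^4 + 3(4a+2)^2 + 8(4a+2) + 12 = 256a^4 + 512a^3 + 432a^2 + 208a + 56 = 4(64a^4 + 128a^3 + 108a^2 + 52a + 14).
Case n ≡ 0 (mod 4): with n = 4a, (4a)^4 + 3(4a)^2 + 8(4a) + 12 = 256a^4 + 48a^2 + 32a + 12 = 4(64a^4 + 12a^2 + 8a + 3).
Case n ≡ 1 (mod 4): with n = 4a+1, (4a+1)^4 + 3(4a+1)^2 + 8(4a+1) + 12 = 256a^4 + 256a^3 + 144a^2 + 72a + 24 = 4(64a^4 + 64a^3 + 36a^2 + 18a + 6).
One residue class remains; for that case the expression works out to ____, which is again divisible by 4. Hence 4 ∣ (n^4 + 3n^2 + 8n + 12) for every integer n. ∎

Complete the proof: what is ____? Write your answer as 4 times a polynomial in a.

The residues treated are {2, 0, 1}, so the missing case is n ≡ 3 (mod 4); write n = 4a+3.
Then (4a+3)^4 + 3(4a+3)^2 + 8(4a+3) + 12 = 256a^4 + 768a^3 + 912a^2 + 536a + 144 = 4(64a^4 + 192a^3 + 228a^2 + 134a + 36).

4(64a^4 + 192a^3 + 228a^2 + 134a + 36)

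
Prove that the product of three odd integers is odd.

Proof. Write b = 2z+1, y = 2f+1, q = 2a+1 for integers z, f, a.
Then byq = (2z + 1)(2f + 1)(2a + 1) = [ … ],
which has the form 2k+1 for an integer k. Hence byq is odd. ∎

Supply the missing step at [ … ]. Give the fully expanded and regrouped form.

Expanding: (2z + 1)(2f + 1)(2a + 1) = 8afz + 4af + 4az + 2a + 4fz + 2f + 2z + 1.
Every term except the constant is even, so this is 2(4afz + 2af + 2az + a + 2fz + f + z) + 1,
and 4afz + 2af + 2az + a + 2fz + f + z ∈ ℤ gives the required form.

2(4afz + 2af + 2az + a + 2fz + f + z) + 1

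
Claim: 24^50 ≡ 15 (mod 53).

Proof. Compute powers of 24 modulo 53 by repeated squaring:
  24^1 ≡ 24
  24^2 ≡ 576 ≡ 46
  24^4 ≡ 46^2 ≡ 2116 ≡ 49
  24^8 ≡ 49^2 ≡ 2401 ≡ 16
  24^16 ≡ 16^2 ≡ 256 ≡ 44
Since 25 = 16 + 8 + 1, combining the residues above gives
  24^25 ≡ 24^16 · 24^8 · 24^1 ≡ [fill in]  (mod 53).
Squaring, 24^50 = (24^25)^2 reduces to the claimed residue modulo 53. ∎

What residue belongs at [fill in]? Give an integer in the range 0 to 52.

24^16 · 24^8 · 24^1 ≡ 44 · 16 · 24 = 16896.
16896 mod 53 = 42, so 24^25 ≡ 42 (mod 53).

42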